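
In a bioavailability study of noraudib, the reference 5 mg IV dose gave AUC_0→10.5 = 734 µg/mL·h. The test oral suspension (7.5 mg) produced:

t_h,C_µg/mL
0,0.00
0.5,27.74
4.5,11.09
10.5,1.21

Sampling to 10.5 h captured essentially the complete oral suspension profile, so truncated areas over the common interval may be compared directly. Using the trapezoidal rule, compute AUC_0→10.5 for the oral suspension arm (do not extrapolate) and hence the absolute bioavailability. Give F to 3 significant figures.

F = 0.110

Trapezoidal AUC_0→10.5 (oral suspension):
  [0→0.5]: (0.00+27.74)/2 × 0.5 = 6.935
  [0.5→4.5]: (27.74+11.09)/2 × 4 = 77.66
  [4.5→10.5]: (11.09+1.21)/2 × 6 = 36.9
  Sum = 121.495 µg/mL·h
F = (AUC_ev/D_ev)/(AUC_iv/D_iv) = (121.495/7.5)/(734/5) = 16.1993/146.8 = 0.1103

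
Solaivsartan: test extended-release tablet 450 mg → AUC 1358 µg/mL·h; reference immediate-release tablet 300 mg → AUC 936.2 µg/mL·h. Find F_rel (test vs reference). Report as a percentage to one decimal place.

F_rel = (AUC_test/D_test) / (AUC_ref/D_ref)
      = (1358/450) / (936.2/300)
      = 3.01778 / 3.12067 = 0.9670 = 96.70%

F_rel = 96.7%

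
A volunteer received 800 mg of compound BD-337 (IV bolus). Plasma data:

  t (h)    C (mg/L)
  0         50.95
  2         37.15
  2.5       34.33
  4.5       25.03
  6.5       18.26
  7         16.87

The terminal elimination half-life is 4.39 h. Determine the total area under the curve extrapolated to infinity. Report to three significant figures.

AUC = 324 mg/L·h

Trapezoidal AUC_0→7:
  [0→2]: (50.95+37.15)/2 × 2 = 88.1
  [2→2.5]: (37.15+34.33)/2 × 0.5 = 17.87
  [2.5→4.5]: (34.33+25.03)/2 × 2 = 59.36
  [4.5→6.5]: (25.03+18.26)/2 × 2 = 43.29
  [6.5→7]: (18.26+16.87)/2 × 0.5 = 8.7825
  Sum = 217.4025 mg/L·h
k_e = ln2 / t½ = 0.693147 / 4.39 = 0.1579 h^-1
Extrapolated tail: C_last / k_e = 16.87 / 0.1579 = 106.840
AUC_0→∞ = 217.4025 + 106.840 = 324.2425 mg/L·h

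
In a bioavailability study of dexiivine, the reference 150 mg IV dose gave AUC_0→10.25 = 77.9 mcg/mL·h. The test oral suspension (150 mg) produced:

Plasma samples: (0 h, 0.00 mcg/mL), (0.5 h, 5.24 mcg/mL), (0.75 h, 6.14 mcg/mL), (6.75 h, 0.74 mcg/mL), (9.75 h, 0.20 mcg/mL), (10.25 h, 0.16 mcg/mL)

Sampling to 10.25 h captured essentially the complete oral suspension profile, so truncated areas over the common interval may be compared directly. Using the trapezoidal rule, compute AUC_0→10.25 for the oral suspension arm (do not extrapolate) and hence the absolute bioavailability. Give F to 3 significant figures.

Trapezoidal AUC_0→10.25 (oral suspension):
  [0→0.5]: (0.00+5.24)/2 × 0.5 = 1.31
  [0.5→0.75]: (5.24+6.14)/2 × 0.25 = 1.4225
  [0.75→6.75]: (6.14+0.74)/2 × 6 = 20.64
  [6.75→9.75]: (0.74+0.20)/2 × 3 = 1.41
  [9.75→10.25]: (0.20+0.16)/2 × 0.5 = 0.09
  Sum = 24.8725 mcg/mL·h
F = (AUC_ev/D_ev)/(AUC_iv/D_iv) = (24.8725/150)/(77.9/150) = 0.165817/0.519333 = 0.3193

F = 0.319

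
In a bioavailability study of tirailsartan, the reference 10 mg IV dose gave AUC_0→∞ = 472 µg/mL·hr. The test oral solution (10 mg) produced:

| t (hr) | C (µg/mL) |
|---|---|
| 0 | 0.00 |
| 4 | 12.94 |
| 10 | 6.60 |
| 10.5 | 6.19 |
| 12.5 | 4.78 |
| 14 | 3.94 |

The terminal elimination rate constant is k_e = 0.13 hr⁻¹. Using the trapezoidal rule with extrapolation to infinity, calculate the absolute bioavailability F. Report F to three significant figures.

Trapezoidal AUC_0→14 (oral solution):
  [0→4]: (0.00+12.94)/2 × 4 = 25.88
  [4→10]: (12.94+6.60)/2 × 6 = 58.62
  [10→10.5]: (6.60+6.19)/2 × 0.5 = 3.1975
  [10.5→12.5]: (6.19+4.78)/2 × 2 = 10.97
  [12.5→14]: (4.78+3.94)/2 × 1.5 = 6.54
  Sum = 105.2075 µg/mL·hr
Tail: C_last/k_e = 3.94/0.13 = 30.308
AUC_0→∞ (oral solution) = 105.2075 + 30.308 = 135.5155 µg/mL·hr
F = (AUC_ev/D_ev)/(AUC_iv/D_iv) = (135.5155/10)/(472/10) = 13.55155/47.2 = 0.2871

F = 0.287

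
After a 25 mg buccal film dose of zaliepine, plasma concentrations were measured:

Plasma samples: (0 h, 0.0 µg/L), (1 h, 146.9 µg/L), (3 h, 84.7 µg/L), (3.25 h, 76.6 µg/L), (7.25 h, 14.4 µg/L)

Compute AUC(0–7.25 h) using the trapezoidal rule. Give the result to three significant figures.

AUC = 507 µg/L·h

Trapezoidal AUC_0→7.25:
  [0→1]: (0.0+146.9)/2 × 1 = 73.45
  [1→3]: (146.9+84.7)/2 × 2 = 231.6
  [3→3.25]: (84.7+76.6)/2 × 0.25 = 20.1625
  [3.25→7.25]: (76.6+14.4)/2 × 4 = 182.0
  Sum = 507.2125 µg/L·h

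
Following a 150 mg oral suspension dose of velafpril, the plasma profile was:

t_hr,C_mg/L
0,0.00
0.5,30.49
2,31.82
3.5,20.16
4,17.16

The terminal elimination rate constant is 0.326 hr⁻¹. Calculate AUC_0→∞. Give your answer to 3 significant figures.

AUC = 155 mg/L·hr

Trapezoidal AUC_0→4:
  [0→0.5]: (0.00+30.49)/2 × 0.5 = 7.6225
  [0.5→2]: (30.49+31.82)/2 × 1.5 = 46.7325
  [2→3.5]: (31.82+20.16)/2 × 1.5 = 38.985
  [3.5→4]: (20.16+17.16)/2 × 0.5 = 9.33
  Sum = 102.67 mg/L·hr
Extrapolated tail: C_last / k_e = 17.16 / 0.326 = 52.638
AUC_0→∞ = 102.67 + 52.638 = 155.308 mg/L·hr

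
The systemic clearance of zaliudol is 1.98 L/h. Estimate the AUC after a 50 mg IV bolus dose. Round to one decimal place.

AUC = 25.3 mg/L·h

AUC_0→∞ = Dose_iv / CL
        = 50 / 1.98 = 25.2525 mg/L·h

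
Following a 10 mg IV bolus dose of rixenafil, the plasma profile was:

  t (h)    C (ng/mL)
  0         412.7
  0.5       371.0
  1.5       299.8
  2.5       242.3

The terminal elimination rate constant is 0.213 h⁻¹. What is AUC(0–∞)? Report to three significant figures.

Trapezoidal AUC_0→2.5:
  [0→0.5]: (412.7+371.0)/2 × 0.5 = 195.925
  [0.5→1.5]: (371.0+299.8)/2 × 1 = 335.4
  [1.5→2.5]: (299.8+242.3)/2 × 1 = 271.05
  Sum = 802.375 ng/mL·h
Extrapolated tail: C_last / k_e = 242.3 / 0.213 = 1137.559
AUC_0→∞ = 802.375 + 1137.559 = 1939.934 ng/mL·h

AUC = 1940 ng/mL·h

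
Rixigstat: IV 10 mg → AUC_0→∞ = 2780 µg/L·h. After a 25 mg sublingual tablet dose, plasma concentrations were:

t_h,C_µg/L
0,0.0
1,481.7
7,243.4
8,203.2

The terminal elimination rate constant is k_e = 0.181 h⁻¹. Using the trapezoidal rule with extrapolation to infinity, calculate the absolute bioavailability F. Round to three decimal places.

F = 0.541

Trapezoidal AUC_0→8 (sublingual tablet):
  [0→1]: (0.0+481.7)/2 × 1 = 240.85
  [1→7]: (481.7+243.4)/2 × 6 = 2175.3
  [7→8]: (243.4+203.2)/2 × 1 = 223.3
  Sum = 2639.45 µg/L·h
Tail: C_last/k_e = 203.2/0.181 = 1122.652
AUC_0→∞ (sublingual tablet) = 2639.45 + 1122.652 = 3762.102 µg/L·h
F = (AUC_ev/D_ev)/(AUC_iv/D_iv) = (3762.102/25)/(2780/10) = 150.48408/278 = 0.5413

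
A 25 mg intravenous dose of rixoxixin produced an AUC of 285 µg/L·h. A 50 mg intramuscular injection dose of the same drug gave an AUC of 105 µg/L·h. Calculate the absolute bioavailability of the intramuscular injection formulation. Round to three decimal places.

F = (AUC_ev / D_ev) / (AUC_iv / D_iv)
  = (105/50) / (285/25)
  = 2.1 / 11.4 = 0.1842

F = 0.184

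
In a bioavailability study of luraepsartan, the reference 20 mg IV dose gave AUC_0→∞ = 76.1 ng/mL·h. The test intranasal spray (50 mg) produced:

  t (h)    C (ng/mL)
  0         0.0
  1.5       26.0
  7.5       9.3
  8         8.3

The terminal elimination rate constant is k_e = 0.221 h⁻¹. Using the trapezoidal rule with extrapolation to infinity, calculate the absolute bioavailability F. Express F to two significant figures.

Trapezoidal AUC_0→8 (intranasal spray):
  [0→1.5]: (0.0+26.0)/2 × 1.5 = 19.5
  [1.5→7.5]: (26.0+9.3)/2 × 6 = 105.9
  [7.5→8]: (9.3+8.3)/2 × 0.5 = 4.4
  Sum = 129.8 ng/mL·h
Tail: C_last/k_e = 8.3/0.221 = 37.557
AUC_0→∞ (intranasal spray) = 129.8 + 37.557 = 167.357 ng/mL·h
F = (AUC_ev/D_ev)/(AUC_iv/D_iv) = (167.357/50)/(76.1/20) = 3.34714/3.805 = 0.8797

F = 0.88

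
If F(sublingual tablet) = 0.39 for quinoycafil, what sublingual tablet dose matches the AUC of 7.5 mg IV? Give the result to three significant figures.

D_sublingual = 19.2 mg

For equal systemic exposure: F × D_ev = D_iv
D_ev = D_iv / F = 7.5 / 0.39 = 19.2308 mg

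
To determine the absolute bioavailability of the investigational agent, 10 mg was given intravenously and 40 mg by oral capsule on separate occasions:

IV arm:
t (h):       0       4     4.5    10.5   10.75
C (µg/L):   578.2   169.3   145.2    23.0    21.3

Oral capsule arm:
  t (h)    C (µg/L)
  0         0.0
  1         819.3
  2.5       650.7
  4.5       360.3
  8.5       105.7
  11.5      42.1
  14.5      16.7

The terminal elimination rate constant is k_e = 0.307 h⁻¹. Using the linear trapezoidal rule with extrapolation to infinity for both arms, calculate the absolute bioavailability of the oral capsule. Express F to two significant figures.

Trapezoidal AUC_0→10.75 (IV):
  [0→4]: (578.2+169.3)/2 × 4 = 1495.0
  [4→4.5]: (169.3+145.2)/2 × 0.5 = 78.625
  [4.5→10.5]: (145.2+23.0)/2 × 6 = 504.6
  [10.5→10.75]: (23.0+21.3)/2 × 0.25 = 5.5375
  Sum = 2083.7625 µg/L·h
IV tail: 21.3/0.307 = 69.381; AUC_iv,0→∞ = 2083.7625 + 69.381 = 2153.1435 µg/L·h
Trapezoidal AUC_0→14.5 (oral capsule):
  [0→1]: (0.0+819.3)/2 × 1 = 409.65
  [1→2.5]: (819.3+650.7)/2 × 1.5 = 1102.5
  [2.5→4.5]: (650.7+360.3)/2 × 2 = 1011.0
  [4.5→8.5]: (360.3+105.7)/2 × 4 = 932.0
  [8.5→11.5]: (105.7+42.1)/2 × 3 = 221.7
  [11.5→14.5]: (42.1+16.7)/2 × 3 = 88.2
  Sum = 3765.05 µg/L·h
oral capsule tail: 16.7/0.307 = 54.397; AUC_ev,0→∞ = 3765.05 + 54.397 = 3819.447 µg/L·h
F = (AUC_ev/D_ev)/(AUC_iv/D_iv) = (3819.447/40)/(2153.1435/10) = 95.486175/215.31435 = 0.4435

F = 0.44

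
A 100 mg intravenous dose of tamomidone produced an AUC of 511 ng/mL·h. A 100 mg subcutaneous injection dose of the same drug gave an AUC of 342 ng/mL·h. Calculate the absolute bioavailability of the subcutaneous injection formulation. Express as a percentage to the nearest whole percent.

F = 67%

F = (AUC_ev / D_ev) / (AUC_iv / D_iv)
  = (342/100) / (511/100)
  = 3.42 / 5.11 = 0.6693
  = 66.93%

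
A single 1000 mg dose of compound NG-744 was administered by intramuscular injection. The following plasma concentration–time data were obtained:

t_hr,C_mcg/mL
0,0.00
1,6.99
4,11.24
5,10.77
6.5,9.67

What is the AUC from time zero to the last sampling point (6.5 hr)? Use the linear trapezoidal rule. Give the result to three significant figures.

AUC = 57.2 mcg/mL·hr

Trapezoidal AUC_0→6.5:
  [0→1]: (0.00+6.99)/2 × 1 = 3.495
  [1→4]: (6.99+11.24)/2 × 3 = 27.345
  [4→5]: (11.24+10.77)/2 × 1 = 11.005
  [5→6.5]: (10.77+9.67)/2 × 1.5 = 15.33
  Sum = 57.175 mcg/mL·hr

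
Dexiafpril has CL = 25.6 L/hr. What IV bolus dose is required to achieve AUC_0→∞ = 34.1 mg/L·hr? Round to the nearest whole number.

Dose_iv = CL × AUC_0→∞
     = 25.6 × 34.1 = 872.96 mg

Dose = 873 mg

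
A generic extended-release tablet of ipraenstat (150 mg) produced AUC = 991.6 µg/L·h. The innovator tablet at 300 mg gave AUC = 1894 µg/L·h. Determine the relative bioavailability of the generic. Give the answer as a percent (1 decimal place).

F_rel = 104.7%

F_rel = (AUC_test/D_test) / (AUC_ref/D_ref)
      = (991.6/150) / (1894/300)
      = 6.61067 / 6.31333 = 1.0471 = 104.71%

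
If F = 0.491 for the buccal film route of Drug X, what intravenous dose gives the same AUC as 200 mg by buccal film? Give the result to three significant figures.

Systemic exposure from an extravascular dose = F × D_ev, so the equivalent IV dose is F × D_ev.
D_iv = F × D_ev = 0.491 × 200 = 98.2 mg

D_iv = 98.2 mg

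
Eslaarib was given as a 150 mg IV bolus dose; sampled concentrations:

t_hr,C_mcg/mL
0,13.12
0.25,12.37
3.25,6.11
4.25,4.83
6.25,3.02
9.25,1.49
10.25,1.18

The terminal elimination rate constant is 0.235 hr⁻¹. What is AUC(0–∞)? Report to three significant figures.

Trapezoidal AUC_0→10.25:
  [0→0.25]: (13.12+12.37)/2 × 0.25 = 3.18625
  [0.25→3.25]: (12.37+6.11)/2 × 3 = 27.72
  [3.25→4.25]: (6.11+4.83)/2 × 1 = 5.47
  [4.25→6.25]: (4.83+3.02)/2 × 2 = 7.85
  [6.25→9.25]: (3.02+1.49)/2 × 3 = 6.765
  [9.25→10.25]: (1.49+1.18)/2 × 1 = 1.335
  Sum = 52.32625 mcg/mL·hr
Extrapolated tail: C_last / k_e = 1.18 / 0.235 = 5.021
AUC_0→∞ = 52.32625 + 5.021 = 57.34725 mcg/mL·hr

AUC = 57.3 mcg/mL·hr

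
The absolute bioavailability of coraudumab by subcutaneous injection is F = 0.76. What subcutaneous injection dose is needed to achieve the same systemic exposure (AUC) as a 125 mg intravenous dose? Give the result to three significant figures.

D_subcutaneous = 164 mg

For equal systemic exposure: F × D_ev = D_iv
D_ev = D_iv / F = 125 / 0.76 = 164.474 mg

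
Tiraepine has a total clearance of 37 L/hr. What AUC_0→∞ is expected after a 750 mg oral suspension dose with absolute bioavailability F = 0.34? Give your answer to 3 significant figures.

AUC_0→∞ = F × Dose / CL
        = 0.34 × 750 / 37 = 6.89189 mg/L·hr

AUC = 6.89 mg/L·hr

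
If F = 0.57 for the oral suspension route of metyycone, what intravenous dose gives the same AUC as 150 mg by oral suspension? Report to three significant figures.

D_iv = 85.5 mg

Systemic exposure from an extravascular dose = F × D_ev, so the equivalent IV dose is F × D_ev.
D_iv = F × D_ev = 0.57 × 150 = 85.5 mg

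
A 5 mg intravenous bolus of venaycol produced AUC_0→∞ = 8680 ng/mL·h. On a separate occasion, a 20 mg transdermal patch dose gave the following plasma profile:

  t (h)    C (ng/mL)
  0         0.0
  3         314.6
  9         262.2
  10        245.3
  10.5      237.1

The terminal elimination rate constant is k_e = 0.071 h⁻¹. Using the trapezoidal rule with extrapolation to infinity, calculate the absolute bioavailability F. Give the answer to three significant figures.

F = 0.170

Trapezoidal AUC_0→10.5 (transdermal patch):
  [0→3]: (0.0+314.6)/2 × 3 = 471.9
  [3→9]: (314.6+262.2)/2 × 6 = 1730.4
  [9→10]: (262.2+245.3)/2 × 1 = 253.75
  [10→10.5]: (245.3+237.1)/2 × 0.5 = 120.6
  Sum = 2576.65 ng/mL·h
Tail: C_last/k_e = 237.1/0.071 = 3339.437
AUC_0→∞ (transdermal patch) = 2576.65 + 3339.437 = 5916.087 ng/mL·h
F = (AUC_ev/D_ev)/(AUC_iv/D_iv) = (5916.087/20)/(8680/5) = 295.80435/1736 = 0.1704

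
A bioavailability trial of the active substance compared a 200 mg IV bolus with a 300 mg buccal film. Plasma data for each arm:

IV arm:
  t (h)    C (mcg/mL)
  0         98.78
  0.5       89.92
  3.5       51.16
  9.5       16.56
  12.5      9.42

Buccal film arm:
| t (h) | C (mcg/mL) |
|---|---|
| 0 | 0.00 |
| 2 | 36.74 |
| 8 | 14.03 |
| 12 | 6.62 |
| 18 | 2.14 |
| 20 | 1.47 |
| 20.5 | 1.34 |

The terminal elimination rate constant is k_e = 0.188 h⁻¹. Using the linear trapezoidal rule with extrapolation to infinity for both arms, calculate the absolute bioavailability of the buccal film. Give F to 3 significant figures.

Trapezoidal AUC_0→12.5 (IV):
  [0→0.5]: (98.78+89.92)/2 × 0.5 = 47.175
  [0.5→3.5]: (89.92+51.16)/2 × 3 = 211.62
  [3.5→9.5]: (51.16+16.56)/2 × 6 = 203.16
  [9.5→12.5]: (16.56+9.42)/2 × 3 = 38.97
  Sum = 500.925 mcg/mL·h
IV tail: 9.42/0.188 = 50.106; AUC_iv,0→∞ = 500.925 + 50.106 = 551.031 mcg/mL·h
Trapezoidal AUC_0→20.5 (buccal film):
  [0→2]: (0.00+36.74)/2 × 2 = 36.74
  [2→8]: (36.74+14.03)/2 × 6 = 152.31
  [8→12]: (14.03+6.62)/2 × 4 = 41.3
  [12→18]: (6.62+2.14)/2 × 6 = 26.28
  [18→20]: (2.14+1.47)/2 × 2 = 3.61
  [20→20.5]: (1.47+1.34)/2 × 0.5 = 0.7025
  Sum = 260.9425 mcg/mL·h
buccal film tail: 1.34/0.188 = 7.128; AUC_ev,0→∞ = 260.9425 + 7.128 = 268.0705 mcg/mL·h
F = (AUC_ev/D_ev)/(AUC_iv/D_iv) = (268.0705/300)/(551.031/200) = 0.893568/2.755155 = 0.3243

F = 0.324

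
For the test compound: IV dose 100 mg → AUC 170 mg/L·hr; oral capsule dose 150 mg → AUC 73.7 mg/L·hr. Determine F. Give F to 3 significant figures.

F = (AUC_ev / D_ev) / (AUC_iv / D_iv)
  = (73.7/150) / (170/100)
  = 0.491333 / 1.7 = 0.2890

F = 0.289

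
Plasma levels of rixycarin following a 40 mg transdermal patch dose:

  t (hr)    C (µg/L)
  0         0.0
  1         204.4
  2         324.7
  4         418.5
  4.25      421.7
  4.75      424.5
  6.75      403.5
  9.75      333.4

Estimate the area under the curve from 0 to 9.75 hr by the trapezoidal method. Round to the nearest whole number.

AUC = 3360 µg/L·hr

Trapezoidal AUC_0→9.75:
  [0→1]: (0.0+204.4)/2 × 1 = 102.2
  [1→2]: (204.4+324.7)/2 × 1 = 264.55
  [2→4]: (324.7+418.5)/2 × 2 = 743.2
  [4→4.25]: (418.5+421.7)/2 × 0.25 = 105.025
  [4.25→4.75]: (421.7+424.5)/2 × 0.5 = 211.55
  [4.75→6.75]: (424.5+403.5)/2 × 2 = 828.0
  [6.75→9.75]: (403.5+333.4)/2 × 3 = 1105.35
  Sum = 3359.875 µg/L·hr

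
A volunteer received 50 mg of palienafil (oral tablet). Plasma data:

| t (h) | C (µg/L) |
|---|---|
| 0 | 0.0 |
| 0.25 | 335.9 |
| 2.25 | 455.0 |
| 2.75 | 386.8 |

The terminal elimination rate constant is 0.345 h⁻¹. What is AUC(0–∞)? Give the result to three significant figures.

Trapezoidal AUC_0→2.75:
  [0→0.25]: (0.0+335.9)/2 × 0.25 = 41.9875
  [0.25→2.25]: (335.9+455.0)/2 × 2 = 790.9
  [2.25→2.75]: (455.0+386.8)/2 × 0.5 = 210.45
  Sum = 1043.3375 µg/L·h
Extrapolated tail: C_last / k_e = 386.8 / 0.345 = 1121.159
AUC_0→∞ = 1043.3375 + 1121.159 = 2164.4965 µg/L·h

AUC = 2160 µg/L·h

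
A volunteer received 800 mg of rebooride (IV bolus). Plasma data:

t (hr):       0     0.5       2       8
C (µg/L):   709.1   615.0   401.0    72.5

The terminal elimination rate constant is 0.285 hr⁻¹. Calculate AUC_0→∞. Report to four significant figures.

Trapezoidal AUC_0→8:
  [0→0.5]: (709.1+615.0)/2 × 0.5 = 331.025
  [0.5→2]: (615.0+401.0)/2 × 1.5 = 762.0
  [2→8]: (401.0+72.5)/2 × 6 = 1420.5
  Sum = 2513.525 µg/L·hr
Extrapolated tail: C_last / k_e = 72.5 / 0.285 = 254.386
AUC_0→∞ = 2513.525 + 254.386 = 2767.911 µg/L·hr

AUC = 2768 µg/L·hr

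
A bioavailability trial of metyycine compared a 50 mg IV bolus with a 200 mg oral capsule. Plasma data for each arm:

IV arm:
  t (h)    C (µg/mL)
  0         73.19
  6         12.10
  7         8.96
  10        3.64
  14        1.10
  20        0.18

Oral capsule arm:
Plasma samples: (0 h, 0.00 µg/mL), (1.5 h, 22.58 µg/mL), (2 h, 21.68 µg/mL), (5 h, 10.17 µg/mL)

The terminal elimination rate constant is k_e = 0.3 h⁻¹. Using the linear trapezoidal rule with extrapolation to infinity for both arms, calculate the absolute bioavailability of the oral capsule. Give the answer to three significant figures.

Trapezoidal AUC_0→20 (IV):
  [0→6]: (73.19+12.10)/2 × 6 = 255.87
  [6→7]: (12.10+8.96)/2 × 1 = 10.53
  [7→10]: (8.96+3.64)/2 × 3 = 18.9
  [10→14]: (3.64+1.10)/2 × 4 = 9.48
  [14→20]: (1.10+0.18)/2 × 6 = 3.84
  Sum = 298.62 µg/mL·h
IV tail: 0.18/0.3 = 0.600; AUC_iv,0→∞ = 298.62 + 0.600 = 299.22 µg/mL·h
Trapezoidal AUC_0→5 (oral capsule):
  [0→1.5]: (0.00+22.58)/2 × 1.5 = 16.935
  [1.5→2]: (22.58+21.68)/2 × 0.5 = 11.065
  [2→5]: (21.68+10.17)/2 × 3 = 47.775
  Sum = 75.775 µg/mL·h
oral capsule tail: 10.17/0.3 = 33.900; AUC_ev,0→∞ = 75.775 + 33.900 = 109.675 µg/mL·h
F = (AUC_ev/D_ev)/(AUC_iv/D_iv) = (109.675/200)/(299.22/50) = 0.548375/5.9844 = 0.0916

F = 0.0916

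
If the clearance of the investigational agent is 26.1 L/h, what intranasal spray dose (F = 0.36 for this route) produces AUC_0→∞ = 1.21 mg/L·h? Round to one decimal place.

Dose = 87.7 mg

Dose = CL × AUC_0→∞ / F
     = 26.1 × 1.21 / 0.36 = 87.725 mg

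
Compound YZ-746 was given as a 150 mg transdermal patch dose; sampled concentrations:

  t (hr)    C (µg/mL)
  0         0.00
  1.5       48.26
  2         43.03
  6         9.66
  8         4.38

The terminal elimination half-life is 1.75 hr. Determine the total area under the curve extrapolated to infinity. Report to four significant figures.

AUC = 189.5 µg/mL·hr

Trapezoidal AUC_0→8:
  [0→1.5]: (0.00+48.26)/2 × 1.5 = 36.195
  [1.5→2]: (48.26+43.03)/2 × 0.5 = 22.8225
  [2→6]: (43.03+9.66)/2 × 4 = 105.38
  [6→8]: (9.66+4.38)/2 × 2 = 14.04
  Sum = 178.4375 µg/mL·hr
k_e = ln2 / t½ = 0.693147 / 1.75 = 0.3961 hr^-1
Extrapolated tail: C_last / k_e = 4.38 / 0.3961 = 11.058
AUC_0→∞ = 178.4375 + 11.058 = 189.4955 µg/mL·hr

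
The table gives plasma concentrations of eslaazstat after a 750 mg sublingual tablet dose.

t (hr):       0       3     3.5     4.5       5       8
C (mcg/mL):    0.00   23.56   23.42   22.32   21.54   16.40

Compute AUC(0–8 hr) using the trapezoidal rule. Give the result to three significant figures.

Trapezoidal AUC_0→8:
  [0→3]: (0.00+23.56)/2 × 3 = 35.34
  [3→3.5]: (23.56+23.42)/2 × 0.5 = 11.745
  [3.5→4.5]: (23.42+22.32)/2 × 1 = 22.87
  [4.5→5]: (22.32+21.54)/2 × 0.5 = 10.965
  [5→8]: (21.54+16.40)/2 × 3 = 56.91
  Sum = 137.83 mcg/mL·hr

AUC = 138 mcg/mL·hr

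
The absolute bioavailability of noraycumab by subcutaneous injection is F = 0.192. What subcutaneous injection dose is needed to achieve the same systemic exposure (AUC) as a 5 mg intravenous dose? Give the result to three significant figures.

D_subcutaneous = 26.0 mg

For equal systemic exposure: F × D_ev = D_iv
D_ev = D_iv / F = 5 / 0.192 = 26.0417 mg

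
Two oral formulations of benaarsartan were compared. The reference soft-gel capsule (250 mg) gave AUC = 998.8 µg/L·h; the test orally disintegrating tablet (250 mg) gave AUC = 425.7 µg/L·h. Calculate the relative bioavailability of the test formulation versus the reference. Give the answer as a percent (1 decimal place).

F_rel = (AUC_test/D_test) / (AUC_ref/D_ref)
      = (425.7/250) / (998.8/250)
      = 1.7028 / 3.9952 = 0.4262 = 42.62%

F_rel = 42.6%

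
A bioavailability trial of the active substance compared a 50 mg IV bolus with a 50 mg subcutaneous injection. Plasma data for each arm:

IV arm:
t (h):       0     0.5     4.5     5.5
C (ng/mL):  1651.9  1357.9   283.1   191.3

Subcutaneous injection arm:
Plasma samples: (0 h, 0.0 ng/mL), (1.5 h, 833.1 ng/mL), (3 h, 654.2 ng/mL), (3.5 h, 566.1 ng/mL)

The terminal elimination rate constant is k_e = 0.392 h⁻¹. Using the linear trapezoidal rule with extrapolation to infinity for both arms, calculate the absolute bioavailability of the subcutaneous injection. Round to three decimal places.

F = 0.733

Trapezoidal AUC_0→5.5 (IV):
  [0→0.5]: (1651.9+1357.9)/2 × 0.5 = 752.45
  [0.5→4.5]: (1357.9+283.1)/2 × 4 = 3282.0
  [4.5→5.5]: (283.1+191.3)/2 × 1 = 237.2
  Sum = 4271.65 ng/mL·h
IV tail: 191.3/0.392 = 488.010; AUC_iv,0→∞ = 4271.65 + 488.010 = 4759.66 ng/mL·h
Trapezoidal AUC_0→3.5 (subcutaneous injection):
  [0→1.5]: (0.0+833.1)/2 × 1.5 = 624.825
  [1.5→3]: (833.1+654.2)/2 × 1.5 = 1115.475
  [3→3.5]: (654.2+566.1)/2 × 0.5 = 305.075
  Sum = 2045.375 ng/mL·h
subcutaneous injection tail: 566.1/0.392 = 1444.133; AUC_ev,0→∞ = 2045.375 + 1444.133 = 3489.508 ng/mL·h
F = (AUC_ev/D_ev)/(AUC_iv/D_iv) = (3489.508/50)/(4759.66/50) = 69.79016/95.1932 = 0.7331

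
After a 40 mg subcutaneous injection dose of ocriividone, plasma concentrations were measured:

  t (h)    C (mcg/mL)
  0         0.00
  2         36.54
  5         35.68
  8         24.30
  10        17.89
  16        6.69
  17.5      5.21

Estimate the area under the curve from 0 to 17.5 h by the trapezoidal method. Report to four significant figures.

Trapezoidal AUC_0→17.5:
  [0→2]: (0.00+36.54)/2 × 2 = 36.54
  [2→5]: (36.54+35.68)/2 × 3 = 108.33
  [5→8]: (35.68+24.30)/2 × 3 = 89.97
  [8→10]: (24.30+17.89)/2 × 2 = 42.19
  [10→16]: (17.89+6.69)/2 × 6 = 73.74
  [16→17.5]: (6.69+5.21)/2 × 1.5 = 8.925
  Sum = 359.695 mcg/mL·h

AUC = 359.7 mcg/mL·h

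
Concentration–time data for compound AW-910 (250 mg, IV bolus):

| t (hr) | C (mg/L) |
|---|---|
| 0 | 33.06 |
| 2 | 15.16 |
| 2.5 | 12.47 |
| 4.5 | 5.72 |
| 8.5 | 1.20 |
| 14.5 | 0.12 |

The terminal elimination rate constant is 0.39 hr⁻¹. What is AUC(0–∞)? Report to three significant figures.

AUC = 91.4 mg/L·hr

Trapezoidal AUC_0→14.5:
  [0→2]: (33.06+15.16)/2 × 2 = 48.22
  [2→2.5]: (15.16+12.47)/2 × 0.5 = 6.9075
  [2.5→4.5]: (12.47+5.72)/2 × 2 = 18.19
  [4.5→8.5]: (5.72+1.20)/2 × 4 = 13.84
  [8.5→14.5]: (1.20+0.12)/2 × 6 = 3.96
  Sum = 91.1175 mg/L·hr
Extrapolated tail: C_last / k_e = 0.12 / 0.39 = 0.308
AUC_0→∞ = 91.1175 + 0.308 = 91.4255 mg/L·hr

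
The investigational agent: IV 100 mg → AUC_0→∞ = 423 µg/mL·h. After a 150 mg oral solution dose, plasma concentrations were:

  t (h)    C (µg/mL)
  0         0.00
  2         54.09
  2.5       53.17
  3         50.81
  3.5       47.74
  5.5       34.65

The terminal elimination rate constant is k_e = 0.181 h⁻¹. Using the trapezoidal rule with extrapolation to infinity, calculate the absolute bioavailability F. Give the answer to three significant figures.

Trapezoidal AUC_0→5.5 (oral solution):
  [0→2]: (0.00+54.09)/2 × 2 = 54.09
  [2→2.5]: (54.09+53.17)/2 × 0.5 = 26.815
  [2.5→3]: (53.17+50.81)/2 × 0.5 = 25.995
  [3→3.5]: (50.81+47.74)/2 × 0.5 = 24.6375
  [3.5→5.5]: (47.74+34.65)/2 × 2 = 82.39
  Sum = 213.9275 µg/mL·h
Tail: C_last/k_e = 34.65/0.181 = 191.436
AUC_0→∞ (oral solution) = 213.9275 + 191.436 = 405.3635 µg/mL·h
F = (AUC_ev/D_ev)/(AUC_iv/D_iv) = (405.3635/150)/(423/100) = 2.70242/4.23 = 0.6389

F = 0.639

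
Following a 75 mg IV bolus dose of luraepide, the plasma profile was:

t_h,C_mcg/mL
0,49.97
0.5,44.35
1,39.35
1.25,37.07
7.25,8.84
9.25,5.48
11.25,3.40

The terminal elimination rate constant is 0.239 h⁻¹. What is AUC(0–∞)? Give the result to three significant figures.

Trapezoidal AUC_0→11.25:
  [0→0.5]: (49.97+44.35)/2 × 0.5 = 23.58
  [0.5→1]: (44.35+39.35)/2 × 0.5 = 20.925
  [1→1.25]: (39.35+37.07)/2 × 0.25 = 9.5525
  [1.25→7.25]: (37.07+8.84)/2 × 6 = 137.73
  [7.25→9.25]: (8.84+5.48)/2 × 2 = 14.32
  [9.25→11.25]: (5.48+3.40)/2 × 2 = 8.88
  Sum = 214.9875 mcg/mL·h
Extrapolated tail: C_last / k_e = 3.40 / 0.239 = 14.226
AUC_0→∞ = 214.9875 + 14.226 = 229.2135 mcg/mL·h

AUC = 229 mcg/mL·h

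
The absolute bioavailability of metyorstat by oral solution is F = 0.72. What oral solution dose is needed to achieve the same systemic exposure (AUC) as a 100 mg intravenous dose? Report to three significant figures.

For equal systemic exposure: F × D_ev = D_iv
D_ev = D_iv / F = 100 / 0.72 = 138.889 mg

D_oral = 139 mg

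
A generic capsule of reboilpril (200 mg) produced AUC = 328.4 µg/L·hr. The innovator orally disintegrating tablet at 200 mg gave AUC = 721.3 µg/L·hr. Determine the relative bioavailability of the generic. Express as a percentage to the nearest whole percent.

F_rel = (AUC_test/D_test) / (AUC_ref/D_ref)
      = (328.4/200) / (721.3/200)
      = 1.642 / 3.6065 = 0.4553 = 45.53%

F_rel = 46%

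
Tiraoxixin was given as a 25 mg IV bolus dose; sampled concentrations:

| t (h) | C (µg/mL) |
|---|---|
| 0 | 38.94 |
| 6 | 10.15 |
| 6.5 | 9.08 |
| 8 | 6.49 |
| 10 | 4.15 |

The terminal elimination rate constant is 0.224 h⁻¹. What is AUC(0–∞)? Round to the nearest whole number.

AUC = 193 µg/mL·h

Trapezoidal AUC_0→10:
  [0→6]: (38.94+10.15)/2 × 6 = 147.27
  [6→6.5]: (10.15+9.08)/2 × 0.5 = 4.8075
  [6.5→8]: (9.08+6.49)/2 × 1.5 = 11.6775
  [8→10]: (6.49+4.15)/2 × 2 = 10.64
  Sum = 174.395 µg/mL·h
Extrapolated tail: C_last / k_e = 4.15 / 0.224 = 18.527
AUC_0→∞ = 174.395 + 18.527 = 192.922 µg/mL·h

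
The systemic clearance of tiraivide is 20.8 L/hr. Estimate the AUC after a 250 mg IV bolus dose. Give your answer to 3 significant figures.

AUC = 12.0 mg/L·hr

AUC_0→∞ = Dose_iv / CL
        = 250 / 20.8 = 12.0192 mg/L·hr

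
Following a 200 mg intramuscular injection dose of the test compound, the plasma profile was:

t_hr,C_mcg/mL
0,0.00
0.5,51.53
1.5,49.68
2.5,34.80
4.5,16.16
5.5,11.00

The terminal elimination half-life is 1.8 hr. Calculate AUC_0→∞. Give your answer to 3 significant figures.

Trapezoidal AUC_0→5.5:
  [0→0.5]: (0.00+51.53)/2 × 0.5 = 12.8825
  [0.5→1.5]: (51.53+49.68)/2 × 1 = 50.605
  [1.5→2.5]: (49.68+34.80)/2 × 1 = 42.24
  [2.5→4.5]: (34.80+16.16)/2 × 2 = 50.96
  [4.5→5.5]: (16.16+11.00)/2 × 1 = 13.58
  Sum = 170.2675 mcg/mL·hr
k_e = ln2 / t½ = 0.693147 / 1.8 = 0.3851 hr^-1
Extrapolated tail: C_last / k_e = 11.00 / 0.3851 = 28.564
AUC_0→∞ = 170.2675 + 28.564 = 198.8315 mcg/mL·hr

AUC = 199 mcg/mL·hr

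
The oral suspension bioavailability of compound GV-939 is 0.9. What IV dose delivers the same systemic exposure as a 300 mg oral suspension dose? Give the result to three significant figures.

D_iv = 270 mg

Systemic exposure from an extravascular dose = F × D_ev, so the equivalent IV dose is F × D_ev.
D_iv = F × D_ev = 0.9 × 300 = 270 mg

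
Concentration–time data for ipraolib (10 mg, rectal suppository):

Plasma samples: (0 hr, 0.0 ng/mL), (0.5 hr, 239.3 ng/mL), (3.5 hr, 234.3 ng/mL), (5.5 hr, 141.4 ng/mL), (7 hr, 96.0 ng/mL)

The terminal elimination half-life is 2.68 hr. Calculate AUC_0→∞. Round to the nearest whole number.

Trapezoidal AUC_0→7:
  [0→0.5]: (0.0+239.3)/2 × 0.5 = 59.825
  [0.5→3.5]: (239.3+234.3)/2 × 3 = 710.4
  [3.5→5.5]: (234.3+141.4)/2 × 2 = 375.7
  [5.5→7]: (141.4+96.0)/2 × 1.5 = 178.05
  Sum = 1323.975 ng/mL·hr
k_e = ln2 / t½ = 0.693147 / 2.68 = 0.2586 hr^-1
Extrapolated tail: C_last / k_e = 96.0 / 0.2586 = 371.230
AUC_0→∞ = 1323.975 + 371.230 = 1695.205 ng/mL·hr

AUC = 1695 ng/mL·hr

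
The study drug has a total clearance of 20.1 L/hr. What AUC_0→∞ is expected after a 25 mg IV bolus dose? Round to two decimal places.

AUC_0→∞ = Dose_iv / CL
        = 25 / 20.1 = 1.24378 mg/L·hr

AUC = 1.24 mg/L·hr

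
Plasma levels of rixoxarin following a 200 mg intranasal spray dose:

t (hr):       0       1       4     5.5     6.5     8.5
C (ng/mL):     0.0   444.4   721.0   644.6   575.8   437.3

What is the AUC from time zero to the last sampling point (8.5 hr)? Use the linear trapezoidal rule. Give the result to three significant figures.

AUC = 4620 ng/mL·hr

Trapezoidal AUC_0→8.5:
  [0→1]: (0.0+444.4)/2 × 1 = 222.2
  [1→4]: (444.4+721.0)/2 × 3 = 1748.1
  [4→5.5]: (721.0+644.6)/2 × 1.5 = 1024.2
  [5.5→6.5]: (644.6+575.8)/2 × 1 = 610.2
  [6.5→8.5]: (575.8+437.3)/2 × 2 = 1013.1
  Sum = 4617.8 ng/mL·hr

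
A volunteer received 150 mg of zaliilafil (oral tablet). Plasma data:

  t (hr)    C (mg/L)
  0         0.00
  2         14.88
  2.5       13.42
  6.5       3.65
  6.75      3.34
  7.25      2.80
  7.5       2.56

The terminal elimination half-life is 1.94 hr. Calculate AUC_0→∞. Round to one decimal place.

AUC = 66.3 mg/L·hr

Trapezoidal AUC_0→7.5:
  [0→2]: (0.00+14.88)/2 × 2 = 14.88
  [2→2.5]: (14.88+13.42)/2 × 0.5 = 7.075
  [2.5→6.5]: (13.42+3.65)/2 × 4 = 34.14
  [6.5→6.75]: (3.65+3.34)/2 × 0.25 = 0.87375
  [6.75→7.25]: (3.34+2.80)/2 × 0.5 = 1.535
  [7.25→7.5]: (2.80+2.56)/2 × 0.25 = 0.67
  Sum = 59.17375 mg/L·hr
k_e = ln2 / t½ = 0.693147 / 1.94 = 0.3573 hr^-1
Extrapolated tail: C_last / k_e = 2.56 / 0.3573 = 7.165
AUC_0→∞ = 59.17375 + 7.165 = 66.33875 mg/L·hr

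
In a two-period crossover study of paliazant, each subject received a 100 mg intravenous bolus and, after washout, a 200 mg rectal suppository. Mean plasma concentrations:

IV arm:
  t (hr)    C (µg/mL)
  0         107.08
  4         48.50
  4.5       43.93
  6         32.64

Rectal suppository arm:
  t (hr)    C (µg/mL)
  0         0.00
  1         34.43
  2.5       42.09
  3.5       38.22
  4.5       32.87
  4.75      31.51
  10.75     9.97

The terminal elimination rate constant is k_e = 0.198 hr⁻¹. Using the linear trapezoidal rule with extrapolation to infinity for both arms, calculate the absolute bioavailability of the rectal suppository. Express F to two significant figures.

Trapezoidal AUC_0→6 (IV):
  [0→4]: (107.08+48.50)/2 × 4 = 311.16
  [4→4.5]: (48.50+43.93)/2 × 0.5 = 23.1075
  [4.5→6]: (43.93+32.64)/2 × 1.5 = 57.4275
  Sum = 391.695 µg/mL·hr
IV tail: 32.64/0.198 = 164.848; AUC_iv,0→∞ = 391.695 + 164.848 = 556.543 µg/mL·hr
Trapezoidal AUC_0→10.75 (rectal suppository):
  [0→1]: (0.00+34.43)/2 × 1 = 17.215
  [1→2.5]: (34.43+42.09)/2 × 1.5 = 57.39
  [2.5→3.5]: (42.09+38.22)/2 × 1 = 40.155
  [3.5→4.5]: (38.22+32.87)/2 × 1 = 35.545
  [4.5→4.75]: (32.87+31.51)/2 × 0.25 = 8.0475
  [4.75→10.75]: (31.51+9.97)/2 × 6 = 124.44
  Sum = 282.7925 µg/mL·hr
rectal suppository tail: 9.97/0.198 = 50.354; AUC_ev,0→∞ = 282.7925 + 50.354 = 333.1465 µg/mL·hr
F = (AUC_ev/D_ev)/(AUC_iv/D_iv) = (333.1465/200)/(556.543/100) = 1.6657325/5.56543 = 0.2993

F = 0.30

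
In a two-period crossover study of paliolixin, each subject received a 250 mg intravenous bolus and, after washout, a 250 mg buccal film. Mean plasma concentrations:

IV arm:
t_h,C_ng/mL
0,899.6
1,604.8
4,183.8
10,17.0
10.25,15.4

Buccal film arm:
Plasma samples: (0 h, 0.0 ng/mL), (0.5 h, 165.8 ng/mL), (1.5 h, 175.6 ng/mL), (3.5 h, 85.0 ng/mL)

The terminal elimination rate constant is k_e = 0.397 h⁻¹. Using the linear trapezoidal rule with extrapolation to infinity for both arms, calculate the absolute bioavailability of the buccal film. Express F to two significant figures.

Trapezoidal AUC_0→10.25 (IV):
  [0→1]: (899.6+604.8)/2 × 1 = 752.2
  [1→4]: (604.8+183.8)/2 × 3 = 1182.9
  [4→10]: (183.8+17.0)/2 × 6 = 602.4
  [10→10.25]: (17.0+15.4)/2 × 0.25 = 4.05
  Sum = 2541.55 ng/mL·h
IV tail: 15.4/0.397 = 38.791; AUC_iv,0→∞ = 2541.55 + 38.791 = 2580.341 ng/mL·h
Trapezoidal AUC_0→3.5 (buccal film):
  [0→0.5]: (0.0+165.8)/2 × 0.5 = 41.45
  [0.5→1.5]: (165.8+175.6)/2 × 1 = 170.7
  [1.5→3.5]: (175.6+85.0)/2 × 2 = 260.6
  Sum = 472.75 ng/mL·h
buccal film tail: 85.0/0.397 = 214.106; AUC_ev,0→∞ = 472.75 + 214.106 = 686.856 ng/mL·h
F = (AUC_ev/D_ev)/(AUC_iv/D_iv) = (686.856/250)/(2580.341/250) = 2.747424/10.321364 = 0.2662

F = 0.27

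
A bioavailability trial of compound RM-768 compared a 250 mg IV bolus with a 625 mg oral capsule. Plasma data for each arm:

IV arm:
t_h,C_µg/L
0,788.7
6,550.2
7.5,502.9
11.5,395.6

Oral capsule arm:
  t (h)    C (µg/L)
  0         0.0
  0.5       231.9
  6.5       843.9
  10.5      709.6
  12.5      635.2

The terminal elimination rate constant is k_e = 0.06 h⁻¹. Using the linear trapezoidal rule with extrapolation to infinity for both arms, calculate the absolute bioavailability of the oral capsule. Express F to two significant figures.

F = 0.56

Trapezoidal AUC_0→11.5 (IV):
  [0→6]: (788.7+550.2)/2 × 6 = 4016.7
  [6→7.5]: (550.2+502.9)/2 × 1.5 = 789.825
  [7.5→11.5]: (502.9+395.6)/2 × 4 = 1797.0
  Sum = 6603.525 µg/L·h
IV tail: 395.6/0.06 = 6593.333; AUC_iv,0→∞ = 6603.525 + 6593.333 = 13196.858 µg/L·h
Trapezoidal AUC_0→12.5 (oral capsule):
  [0→0.5]: (0.0+231.9)/2 × 0.5 = 57.975
  [0.5→6.5]: (231.9+843.9)/2 × 6 = 3227.4
  [6.5→10.5]: (843.9+709.6)/2 × 4 = 3107.0
  [10.5→12.5]: (709.6+635.2)/2 × 2 = 1344.8
  Sum = 7737.175 µg/L·h
oral capsule tail: 635.2/0.06 = 10586.667; AUC_ev,0→∞ = 7737.175 + 10586.667 = 18323.842 µg/L·h
F = (AUC_ev/D_ev)/(AUC_iv/D_iv) = (18323.842/625)/(13196.858/250) = 29.3181/52.787432 = 0.5554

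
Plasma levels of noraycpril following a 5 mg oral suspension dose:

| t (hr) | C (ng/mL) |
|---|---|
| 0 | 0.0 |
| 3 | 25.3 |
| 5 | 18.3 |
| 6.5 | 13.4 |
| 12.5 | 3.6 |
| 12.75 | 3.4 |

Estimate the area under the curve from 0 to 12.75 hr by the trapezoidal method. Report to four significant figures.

AUC = 157.2 ng/mL·hr

Trapezoidal AUC_0→12.75:
  [0→3]: (0.0+25.3)/2 × 3 = 37.95
  [3→5]: (25.3+18.3)/2 × 2 = 43.6
  [5→6.5]: (18.3+13.4)/2 × 1.5 = 23.775
  [6.5→12.5]: (13.4+3.6)/2 × 6 = 51.0
  [12.5→12.75]: (3.6+3.4)/2 × 0.25 = 0.875
  Sum = 157.2 ng/mL·hr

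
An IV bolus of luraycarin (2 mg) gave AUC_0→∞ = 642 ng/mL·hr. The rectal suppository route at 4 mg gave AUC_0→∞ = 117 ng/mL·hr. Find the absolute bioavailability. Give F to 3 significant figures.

F = 0.0911

F = (AUC_ev / D_ev) / (AUC_iv / D_iv)
  = (117/4) / (642/2)
  = 29.25 / 321 = 0.0911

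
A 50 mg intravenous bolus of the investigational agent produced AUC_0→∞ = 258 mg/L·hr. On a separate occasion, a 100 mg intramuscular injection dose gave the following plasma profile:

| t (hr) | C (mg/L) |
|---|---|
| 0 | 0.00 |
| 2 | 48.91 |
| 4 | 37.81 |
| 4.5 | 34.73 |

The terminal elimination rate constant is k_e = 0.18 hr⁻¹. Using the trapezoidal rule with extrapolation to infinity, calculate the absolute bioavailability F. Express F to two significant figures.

Trapezoidal AUC_0→4.5 (intramuscular injection):
  [0→2]: (0.00+48.91)/2 × 2 = 48.91
  [2→4]: (48.91+37.81)/2 × 2 = 86.72
  [4→4.5]: (37.81+34.73)/2 × 0.5 = 18.135
  Sum = 153.765 mg/L·hr
Tail: C_last/k_e = 34.73/0.18 = 192.944
AUC_0→∞ (intramuscular injection) = 153.765 + 192.944 = 346.709 mg/L·hr
F = (AUC_ev/D_ev)/(AUC_iv/D_iv) = (346.709/100)/(258/50) = 3.46709/5.16 = 0.6719

F = 0.67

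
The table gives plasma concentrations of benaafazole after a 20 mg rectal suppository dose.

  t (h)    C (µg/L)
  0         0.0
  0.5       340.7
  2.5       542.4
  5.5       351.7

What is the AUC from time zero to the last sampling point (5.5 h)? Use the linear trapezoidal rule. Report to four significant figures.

Trapezoidal AUC_0→5.5:
  [0→0.5]: (0.0+340.7)/2 × 0.5 = 85.175
  [0.5→2.5]: (340.7+542.4)/2 × 2 = 883.1
  [2.5→5.5]: (542.4+351.7)/2 × 3 = 1341.15
  Sum = 2309.425 µg/L·h

AUC = 2309 µg/L·h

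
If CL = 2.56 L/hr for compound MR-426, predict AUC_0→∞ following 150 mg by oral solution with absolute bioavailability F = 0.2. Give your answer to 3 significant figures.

AUC = 11.7 mg/L·hr

AUC_0→∞ = F × Dose / CL
        = 0.2 × 150 / 2.56 = 11.71875 mg/L·hr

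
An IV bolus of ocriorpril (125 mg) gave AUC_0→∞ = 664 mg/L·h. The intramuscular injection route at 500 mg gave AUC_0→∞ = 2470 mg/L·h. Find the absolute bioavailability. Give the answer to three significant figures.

F = 0.930

F = (AUC_ev / D_ev) / (AUC_iv / D_iv)
  = (2470/500) / (664/125)
  = 4.94 / 5.312 = 0.9300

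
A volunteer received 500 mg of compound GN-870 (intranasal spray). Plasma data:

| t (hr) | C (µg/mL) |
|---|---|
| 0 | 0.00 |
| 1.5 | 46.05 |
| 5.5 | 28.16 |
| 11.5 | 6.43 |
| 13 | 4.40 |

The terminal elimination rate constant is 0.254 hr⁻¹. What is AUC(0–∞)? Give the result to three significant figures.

Trapezoidal AUC_0→13:
  [0→1.5]: (0.00+46.05)/2 × 1.5 = 34.5375
  [1.5→5.5]: (46.05+28.16)/2 × 4 = 148.42
  [5.5→11.5]: (28.16+6.43)/2 × 6 = 103.77
  [11.5→13]: (6.43+4.40)/2 × 1.5 = 8.1225
  Sum = 294.85 µg/mL·hr
Extrapolated tail: C_last / k_e = 4.40 / 0.254 = 17.323
AUC_0→∞ = 294.85 + 17.323 = 312.173 µg/mL·hr

AUC = 312 µg/mL·hr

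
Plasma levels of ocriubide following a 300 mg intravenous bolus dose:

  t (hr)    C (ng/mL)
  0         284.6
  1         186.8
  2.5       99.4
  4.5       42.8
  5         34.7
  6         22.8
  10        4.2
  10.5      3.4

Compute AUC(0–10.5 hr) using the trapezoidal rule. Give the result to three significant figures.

AUC = 697 ng/mL·hr

Trapezoidal AUC_0→10.5:
  [0→1]: (284.6+186.8)/2 × 1 = 235.7
  [1→2.5]: (186.8+99.4)/2 × 1.5 = 214.65
  [2.5→4.5]: (99.4+42.8)/2 × 2 = 142.2
  [4.5→5]: (42.8+34.7)/2 × 0.5 = 19.375
  [5→6]: (34.7+22.8)/2 × 1 = 28.75
  [6→10]: (22.8+4.2)/2 × 4 = 54.0
  [10→10.5]: (4.2+3.4)/2 × 0.5 = 1.9
  Sum = 696.575 ng/mL·hr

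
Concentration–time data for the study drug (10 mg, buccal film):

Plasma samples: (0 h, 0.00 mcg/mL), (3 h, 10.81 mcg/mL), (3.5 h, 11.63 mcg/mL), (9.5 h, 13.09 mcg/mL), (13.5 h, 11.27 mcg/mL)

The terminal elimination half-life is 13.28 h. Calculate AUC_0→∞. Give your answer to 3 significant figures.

AUC = 361 mcg/mL·h

Trapezoidal AUC_0→13.5:
  [0→3]: (0.00+10.81)/2 × 3 = 16.215
  [3→3.5]: (10.81+11.63)/2 × 0.5 = 5.61
  [3.5→9.5]: (11.63+13.09)/2 × 6 = 74.16
  [9.5→13.5]: (13.09+11.27)/2 × 4 = 48.72
  Sum = 144.705 mcg/mL·h
k_e = ln2 / t½ = 0.693147 / 13.28 = 0.0522 h^-1
Extrapolated tail: C_last / k_e = 11.27 / 0.0522 = 215.900
AUC_0→∞ = 144.705 + 215.900 = 360.605 mcg/mL·h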